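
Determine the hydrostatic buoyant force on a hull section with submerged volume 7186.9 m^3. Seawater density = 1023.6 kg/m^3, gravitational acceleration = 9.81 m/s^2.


Formula: Fb = rho * g * V
Substituting: Fb = 1023.6 * 9.81 * 7186.9
Intermediate: 1023.6 * 9.81 = 10041.516
Result: Fb = 10041.516 * 7186.9 ≈ 72167000 N (5 s.f.)

72167000 N


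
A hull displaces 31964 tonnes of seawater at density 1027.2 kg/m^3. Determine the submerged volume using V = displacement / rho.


Formula: V = mass / rho
Step 1 — convert tonnes to kg: 31964 t * 1000 = 31964000 kg
Step 2 — V = 31964000 / 1027.2 ≈ 31118 m^3 (5 s.f.)

31118 m^3


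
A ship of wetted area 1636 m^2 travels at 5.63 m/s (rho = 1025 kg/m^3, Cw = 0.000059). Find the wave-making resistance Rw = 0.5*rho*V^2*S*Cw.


Formula: Rw = 0.5 * rho * V^2 * S * Cw
Step 1 — V^2 = 5.63^2 = 31.6969
Step 2 — 0.5 * rho * V^2 = 0.5 * 1025 * 31.6969 = 16244.66125
Step 3 — Rw = 16244.66125 * 1636 * 0.000059 ≈ 1568.0 N (5 s.f.)

1568.0 N


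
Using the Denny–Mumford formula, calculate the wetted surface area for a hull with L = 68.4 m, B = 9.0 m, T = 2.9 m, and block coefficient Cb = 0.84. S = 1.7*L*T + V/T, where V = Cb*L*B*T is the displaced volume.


Formula: S = 1.7*L*T + V/T with V = Cb*L*B*T, i.e. S = L * (1.7*T + Cb*B)
Step 1 — 1.7*T = 1.7 * 2.9 = 4.93 m
Step 2 — Cb*B = 0.84 * 9.0 = 7.56 m
Step 3 — 1.7*T + Cb*B = 4.93 + 7.56 = 12.49 m
Step 4 — S = 68.4 * 12.49 ≈ 854.32 m^2 (5 s.f.)

854.32 m^2


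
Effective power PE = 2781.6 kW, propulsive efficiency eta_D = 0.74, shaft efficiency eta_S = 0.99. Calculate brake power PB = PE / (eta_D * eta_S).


Formula: PB = PE / (eta_D * eta_S)
Step 1 — combined efficiency = eta_D * eta_S = 0.74 * 0.99 = 0.7326
Step 2 — PB = 2781.6 / 0.7326 ≈ 3796.9 kW (5 s.f.)

3796.9 kW


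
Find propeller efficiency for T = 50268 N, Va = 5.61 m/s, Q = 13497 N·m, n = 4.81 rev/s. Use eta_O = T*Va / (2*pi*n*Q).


Formula: eta = T * Va / (2 * pi * n * Q)
Step 1 — numerator = T * Va = 50268 * 5.61 = 282003.48
Step 2 — 2 * pi * n = 2 * pi * 4.81 = 30.222121
Step 3 — denominator = 30.222121 * 13497 = 407907.97
Step 4 — eta = 282003.48 / 407907.97 ≈ 0.69134 (5 s.f.)

0.69134


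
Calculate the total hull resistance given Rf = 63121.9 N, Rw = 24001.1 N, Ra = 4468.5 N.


Formula: Rt = Rf + Rw + Ra
Substituting: Rt = 63121.9 + 24001.1 + 4468.5
Result: Rt = 91591.5 N

91591.5 N


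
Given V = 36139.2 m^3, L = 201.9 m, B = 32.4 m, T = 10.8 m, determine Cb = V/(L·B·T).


Formula: Cb = V / (L * B * T)
Step 1 — L * B * T = 201.9 * 32.4 * 10.8 = 70648.848 m^3
Step 2 — Cb = 36139.2 / 70648.848 ≈ 0.51153 (5 s.f.)

0.51153


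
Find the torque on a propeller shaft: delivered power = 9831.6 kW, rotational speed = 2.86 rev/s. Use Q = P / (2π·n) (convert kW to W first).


Formula: Q = P_W / (2 * pi * n)
Step 1 — P_W = 9831.6 kW * 1000 = 9831600.0 W
Step 2 — 2 * pi * n = 2 * pi * 2.86 = 17.96991
Step 3 — Q = 9831600.0 / 17.96991 ≈ 547110 N·m (5 s.f.)

547110 N·m


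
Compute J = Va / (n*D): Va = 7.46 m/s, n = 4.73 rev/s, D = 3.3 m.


Formula: J = Va / (n * D)
Step 1 — n * D = 4.73 * 3.3 = 15.609
Step 2 — J = 7.46 / 15.609 ≈ 0.47793 (5 s.f.)

0.47793


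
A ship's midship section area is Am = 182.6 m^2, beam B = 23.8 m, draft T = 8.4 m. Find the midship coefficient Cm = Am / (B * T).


Formula: Cm = Am / (B * T)
Step 1 — B * T = 23.8 * 8.4 = 199.92 m^2
Step 2 — Cm = 182.6 / 199.92 ≈ 0.91337 (5 s.f.)

0.91337


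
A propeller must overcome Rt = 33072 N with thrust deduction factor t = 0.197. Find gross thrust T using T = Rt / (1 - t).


Formula: T = Rt / (1 - t)
Step 1 — (1 - t) = 1 - 0.197 = 0.803
Step 2 — T = 33072 / 0.803 ≈ 41186 N (5 s.f.)

41186 N


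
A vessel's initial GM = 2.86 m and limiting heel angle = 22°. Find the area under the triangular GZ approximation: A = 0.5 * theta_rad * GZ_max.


Formula: GZ_max = GM * sin(theta); Area = 0.5 * theta_rad * GZ_max
Step 1 — GZ_max = 2.86 * sin(22°) = 2.86 * 0.374607 = 1.071376 m
Step 2 — theta_rad = 22 * pi/180 = 0.383972 rad
Step 3 — Area = 0.5 * 0.383972 * 1.071376 ≈ 0.20569 m·rad (5 s.f.)

0.20569 m·rad


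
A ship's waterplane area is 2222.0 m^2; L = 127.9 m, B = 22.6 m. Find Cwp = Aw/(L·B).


Formula: Cwp = Aw / (L * B)
Step 1 — L * B = 127.9 * 22.6 = 2890.54 m^2
Step 2 — Cwp = 2222.0 / 2890.54 ≈ 0.76871 (5 s.f.)

0.76871


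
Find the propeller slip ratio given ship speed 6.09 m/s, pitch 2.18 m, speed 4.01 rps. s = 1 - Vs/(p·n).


Formula: s = 1 - Vs / (p * n)
Step 1 — p * n = 2.18 * 4.01 = 8.7418
Step 2 — Vs / (p*n) = 6.09 / 8.7418 = 0.696653 (6 d.p.)
Step 3 — s = 1 - 0.696653 = 0.303347

0.303347


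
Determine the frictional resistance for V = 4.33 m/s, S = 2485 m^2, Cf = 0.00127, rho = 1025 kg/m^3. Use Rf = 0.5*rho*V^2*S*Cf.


Formula: Rf = 0.5 * rho * V^2 * S * Cf
Step 1 — V^2 = 4.33^2 = 18.7489
Step 2 — 0.5 * rho * V^2 = 0.5 * 1025 * 18.7489 = 9608.81125
Step 3 — Rf = 9608.81125 * 2485 * 0.00127 ≈ 30325 N (5 s.f.)

30325 N


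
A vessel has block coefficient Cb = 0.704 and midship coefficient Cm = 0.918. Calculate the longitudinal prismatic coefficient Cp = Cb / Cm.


Formula: Cp = Cb / Cm
Substituting: Cp = 0.704 / 0.918
Result: Cp ≈ 0.76688 (5 s.f.)

0.76688


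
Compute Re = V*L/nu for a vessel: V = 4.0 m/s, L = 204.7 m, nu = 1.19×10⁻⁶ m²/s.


Formula: Re = V * L / nu
Step 1 — V * L = 4.0 * 204.7 = 818.8 m^2/s
Step 2 — Re = 818.8 / 1.19e-6 = 6.88e+08

6.88e+08


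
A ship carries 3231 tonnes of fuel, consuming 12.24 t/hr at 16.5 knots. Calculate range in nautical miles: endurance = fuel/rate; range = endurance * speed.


Formula: endurance = fuel / rate; range = endurance * speed
Step 1 — endurance = 3231 / 12.24 = 263.9706 hours
Step 2 — range = 263.9706 * 16.5 ≈ 4355.5 nautical miles (5 s.f.)

4355.5 NM


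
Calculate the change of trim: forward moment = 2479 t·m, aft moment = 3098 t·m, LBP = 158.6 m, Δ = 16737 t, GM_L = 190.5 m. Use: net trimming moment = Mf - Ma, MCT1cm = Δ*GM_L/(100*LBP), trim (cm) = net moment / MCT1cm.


Formula: net trimming moment = Mf - Ma; MCT1cm = Δ*GM_L/(100*LBP); trim = net moment / MCT1cm
Step 1 — net trimming moment = 2479 - 3098 = -619 t·m
Step 2 — MCT1cm = 16737 * 190.5 / (100 * 158.6) = 201.034 t·m/cm
Step 3 — trim = -619 / 201.034 ≈ -3.0791 cm (5 s.f.)

-3.0791 cm


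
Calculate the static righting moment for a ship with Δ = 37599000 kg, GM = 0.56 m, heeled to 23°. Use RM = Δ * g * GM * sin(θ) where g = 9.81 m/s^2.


Formula: GZ = GM * sin(theta); RM = disp * g * GZ
Step 1 — GZ = 0.56 * sin(23°) = 0.56 * 0.390731 = 0.218809 m
Step 2 — RM = 37599000 * 9.81 * 0.218809 ≈ 80707000 N·m (5 s.f.)

80707000 N·m


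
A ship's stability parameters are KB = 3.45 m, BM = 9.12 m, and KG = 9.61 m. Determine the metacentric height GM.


Formula: GM = KB + BM - KG
Step 1 — KM = KB + BM = 3.45 + 9.12 = 12.57 m
Step 2 — GM = KM - KG = 12.57 - 9.61 = 2.96 m

2.96 m


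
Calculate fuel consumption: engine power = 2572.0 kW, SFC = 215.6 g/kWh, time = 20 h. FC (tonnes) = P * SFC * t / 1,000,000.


Formula: FC (tonnes) = P * SFC * t / 1,000,000
Step 1 — P * SFC * t = 2572.0 * 215.6 * 20 = 11090464.0 g
Step 2 — FC (tonnes) = 11090464.0 / 1,000,000 ≈ 11.090 tonnes (5 s.f.)

11.090 tonnes


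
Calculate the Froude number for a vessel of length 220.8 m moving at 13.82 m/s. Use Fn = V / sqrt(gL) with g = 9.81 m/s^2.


Formula: Fn = V / sqrt(g * L)
Step 1 — g * L = 9.81 * 220.8 = 2166.048
Step 2 — sqrt(g * L) = sqrt(2166.048) = 46.540821
Step 3 — Fn = 13.82 / 46.540821 ≈ 0.29694 (5 s.f.)

0.29694


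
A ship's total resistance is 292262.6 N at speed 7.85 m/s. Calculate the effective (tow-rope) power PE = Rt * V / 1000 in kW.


Formula: PE = Rt * V / 1000 (kW)
Step 1 — PE (W) = 292262.6 * 7.85 = 2294261.41 W
Step 2 — PE (kW) = 2294261.41 / 1000 ≈ 2294.3 kW (5 s.f.)

2294.3 kW


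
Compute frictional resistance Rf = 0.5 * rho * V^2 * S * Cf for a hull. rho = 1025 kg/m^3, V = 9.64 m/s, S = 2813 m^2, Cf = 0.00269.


Formula: Rf = 0.5 * rho * V^2 * S * Cf
Step 1 — V^2 = 9.64^2 = 92.9296
Step 2 — 0.5 * rho * V^2 = 0.5 * 1025 * 92.9296 = 47626.42
Step 3 — Rf = 47626.42 * 2813 * 0.00269 ≈ 360390 N (5 s.f.)

360390 N


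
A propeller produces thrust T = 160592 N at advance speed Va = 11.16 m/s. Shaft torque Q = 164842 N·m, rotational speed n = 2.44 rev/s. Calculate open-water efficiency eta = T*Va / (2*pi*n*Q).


Formula: eta = T * Va / (2 * pi * n * Q)
Step 1 — numerator = T * Va = 160592 * 11.16 = 1792206.72
Step 2 — 2 * pi * n = 2 * pi * 2.44 = 15.330972
Step 3 — denominator = 15.330972 * 164842 = 2527188.09
Step 4 — eta = 1792206.72 / 2527188.09 ≈ 0.70917 (5 s.f.)

0.70917


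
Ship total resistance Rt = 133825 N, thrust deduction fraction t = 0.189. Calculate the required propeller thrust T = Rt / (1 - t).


Formula: T = Rt / (1 - t)
Step 1 — (1 - t) = 1 - 0.189 = 0.811
Step 2 — T = 133825 / 0.811 ≈ 165010 N (5 s.f.)

165010 N


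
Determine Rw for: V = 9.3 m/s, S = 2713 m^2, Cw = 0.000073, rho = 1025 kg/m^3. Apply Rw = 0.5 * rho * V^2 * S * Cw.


Formula: Rw = 0.5 * rho * V^2 * S * Cw
Step 1 — V^2 = 9.3^2 = 86.49
Step 2 — 0.5 * rho * V^2 = 0.5 * 1025 * 86.49 = 44326.125
Step 3 — Rw = 44326.125 * 2713 * 0.000073 ≈ 8778.7 N (5 s.f.)

8778.7 N


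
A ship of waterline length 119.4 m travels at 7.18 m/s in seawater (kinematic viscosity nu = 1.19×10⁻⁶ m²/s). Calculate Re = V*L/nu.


Formula: Re = V * L / nu
Step 1 — V * L = 7.18 * 119.4 = 857.292 m^2/s
Step 2 — Re = 857.292 / 1.19e-6 = 7.20e+08

7.20e+08


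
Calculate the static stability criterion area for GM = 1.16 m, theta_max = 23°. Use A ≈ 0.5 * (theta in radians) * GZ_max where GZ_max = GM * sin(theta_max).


Formula: GZ_max = GM * sin(theta); Area = 0.5 * theta_rad * GZ_max
Step 1 — GZ_max = 1.16 * sin(23°) = 1.16 * 0.390731 = 0.453248 m
Step 2 — theta_rad = 23 * pi/180 = 0.401426 rad
Step 3 — Area = 0.5 * 0.401426 * 0.453248 ≈ 0.090973 m·rad (5 s.f.)

0.090973 m·rad


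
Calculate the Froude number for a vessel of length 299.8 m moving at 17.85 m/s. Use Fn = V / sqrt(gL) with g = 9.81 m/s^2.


Formula: Fn = V / sqrt(g * L)
Step 1 — g * L = 9.81 * 299.8 = 2941.038
Step 2 — sqrt(g * L) = sqrt(2941.038) = 54.231338
Step 3 — Fn = 17.85 / 54.231338 ≈ 0.32915 (5 s.f.)

0.32915


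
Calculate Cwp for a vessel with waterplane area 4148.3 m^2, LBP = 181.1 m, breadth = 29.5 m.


Formula: Cwp = Aw / (L * B)
Step 1 — L * B = 181.1 * 29.5 = 5342.45 m^2
Step 2 — Cwp = 4148.3 / 5342.45 ≈ 0.77648 (5 s.f.)

0.77648


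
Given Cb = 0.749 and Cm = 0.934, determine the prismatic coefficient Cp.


Formula: Cp = Cb / Cm
Substituting: Cp = 0.749 / 0.934
Result: Cp ≈ 0.80193 (5 s.f.)

0.80193


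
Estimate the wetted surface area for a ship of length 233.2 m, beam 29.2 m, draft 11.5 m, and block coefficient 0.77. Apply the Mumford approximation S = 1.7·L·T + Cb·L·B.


Formula: S = 1.7*L*T + V/T with V = Cb*L*B*T, i.e. S = L * (1.7*T + Cb*B)
Step 1 — 1.7*T = 1.7 * 11.5 = 19.55 m
Step 2 — Cb*B = 0.77 * 29.2 = 22.484 m
Step 3 — 1.7*T + Cb*B = 19.55 + 22.484 = 42.034 m
Step 4 — S = 233.2 * 42.034 ≈ 9802.3 m^2 (5 s.f.)

9802.3 m^2


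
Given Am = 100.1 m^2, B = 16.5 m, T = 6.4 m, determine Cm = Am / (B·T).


Formula: Cm = Am / (B * T)
Step 1 — B * T = 16.5 * 6.4 = 105.6 m^2
Step 2 — Cm = 100.1 / 105.6 ≈ 0.94792 (5 s.f.)

0.94792


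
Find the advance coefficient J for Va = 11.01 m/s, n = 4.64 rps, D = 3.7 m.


Formula: J = Va / (n * D)
Step 1 — n * D = 4.64 * 3.7 = 17.168
Step 2 — J = 11.01 / 17.168 ≈ 0.64131 (5 s.f.)

0.64131


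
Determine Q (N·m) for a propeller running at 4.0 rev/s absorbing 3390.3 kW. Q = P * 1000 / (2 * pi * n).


Formula: Q = P_W / (2 * pi * n)
Step 1 — P_W = 3390.3 kW * 1000 = 3390300.0 W
Step 2 — 2 * pi * n = 2 * pi * 4.0 = 25.132741
Step 3 — Q = 3390300.0 / 25.132741 ≈ 134900 N·m (5 s.f.)

134900 N·m


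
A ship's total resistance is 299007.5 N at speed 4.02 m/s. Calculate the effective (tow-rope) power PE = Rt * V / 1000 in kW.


Formula: PE = Rt * V / 1000 (kW)
Step 1 — PE (W) = 299007.5 * 4.02 = 1202010.15 W
Step 2 — PE (kW) = 1202010.15 / 1000 ≈ 1202.0 kW (5 s.f.)

1202.0 kW


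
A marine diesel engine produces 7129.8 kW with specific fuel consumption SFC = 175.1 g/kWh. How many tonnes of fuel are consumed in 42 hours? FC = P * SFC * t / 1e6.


Formula: FC (tonnes) = P * SFC * t / 1,000,000
Step 1 — P * SFC * t = 7129.8 * 175.1 * 42 = 52433975.16 g
Step 2 — FC (tonnes) = 52433975.16 / 1,000,000 ≈ 52.434 tonnes (5 s.f.)

52.434 tonnes


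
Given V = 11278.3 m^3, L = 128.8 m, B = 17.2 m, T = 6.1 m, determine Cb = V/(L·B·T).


Formula: Cb = V / (L * B * T)
Step 1 — L * B * T = 128.8 * 17.2 * 6.1 = 13513.696 m^3
Step 2 — Cb = 11278.3 / 13513.696 ≈ 0.83458 (5 s.f.)

0.83458


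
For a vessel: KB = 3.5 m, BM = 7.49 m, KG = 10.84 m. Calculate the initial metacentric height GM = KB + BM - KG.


Formula: GM = KB + BM - KG
Step 1 — KM = KB + BM = 3.5 + 7.49 = 10.99 m
Step 2 — GM = KM - KG = 10.99 - 10.84 = 0.15 m

0.15 m


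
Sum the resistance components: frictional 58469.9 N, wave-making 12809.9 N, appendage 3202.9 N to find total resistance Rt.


Formula: Rt = Rf + Rw + Ra
Substituting: Rt = 58469.9 + 12809.9 + 3202.9
Result: Rt = 74482.7 N

74482.7 N


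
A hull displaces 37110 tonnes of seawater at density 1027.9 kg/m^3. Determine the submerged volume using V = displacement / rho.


Formula: V = mass / rho
Step 1 — convert tonnes to kg: 37110 t * 1000 = 37110000 kg
Step 2 — V = 37110000 / 1027.9 ≈ 36103 m^3 (5 s.f.)

36103 m^3


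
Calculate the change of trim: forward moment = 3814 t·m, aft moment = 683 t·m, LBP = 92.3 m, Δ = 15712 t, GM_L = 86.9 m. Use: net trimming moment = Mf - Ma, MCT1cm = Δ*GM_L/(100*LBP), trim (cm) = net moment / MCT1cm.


Formula: net trimming moment = Mf - Ma; MCT1cm = Δ*GM_L/(100*LBP); trim = net moment / MCT1cm
Step 1 — net trimming moment = 3814 - 683 = 3131 t·m
Step 2 — MCT1cm = 15712 * 86.9 / (100 * 92.3) = 147.9277 t·m/cm
Step 3 — trim = 3131 / 147.9277 ≈ 21.166 cm (5 s.f.)

21.166 cm


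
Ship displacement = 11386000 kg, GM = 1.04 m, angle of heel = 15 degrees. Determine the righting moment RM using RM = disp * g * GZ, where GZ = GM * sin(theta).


Formula: GZ = GM * sin(theta); RM = disp * g * GZ
Step 1 — GZ = 1.04 * sin(15°) = 1.04 * 0.258819 = 0.269172 m
Step 2 — RM = 11386000 * 9.81 * 0.269172 ≈ 30066000 N·m (5 s.f.)

30066000 N·m


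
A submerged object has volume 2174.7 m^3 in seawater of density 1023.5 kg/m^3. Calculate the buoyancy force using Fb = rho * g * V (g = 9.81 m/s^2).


Formula: Fb = rho * g * V
Substituting: Fb = 1023.5 * 9.81 * 2174.7
Intermediate: 1023.5 * 9.81 = 10040.535
Result: Fb = 10040.535 * 2174.7 ≈ 21835000 N (5 s.f.)

21835000 N


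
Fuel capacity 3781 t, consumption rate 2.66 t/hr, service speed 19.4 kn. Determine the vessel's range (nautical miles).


Formula: endurance = fuel / rate; range = endurance * speed
Step 1 — endurance = 3781 / 2.66 = 1421.4286 hours
Step 2 — range = 1421.4286 * 19.4 ≈ 27576 nautical miles (5 s.f.)

27576 NM


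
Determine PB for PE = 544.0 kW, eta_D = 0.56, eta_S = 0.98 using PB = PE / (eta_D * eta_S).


Formula: PB = PE / (eta_D * eta_S)
Step 1 — combined efficiency = eta_D * eta_S = 0.56 * 0.98 = 0.5488
Step 2 — PB = 544.0 / 0.5488 ≈ 991.25 kW (5 s.f.)

991.25 kW


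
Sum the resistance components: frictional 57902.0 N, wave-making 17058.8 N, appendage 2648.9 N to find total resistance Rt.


Formula: Rt = Rf + Rw + Ra
Substituting: Rt = 57902.0 + 17058.8 + 2648.9
Result: Rt = 77609.7 N

77609.7 N


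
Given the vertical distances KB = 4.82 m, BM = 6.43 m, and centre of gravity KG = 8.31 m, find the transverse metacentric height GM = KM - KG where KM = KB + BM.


Formula: GM = KB + BM - KG
Step 1 — KM = KB + BM = 4.82 + 6.43 = 11.25 m
Step 2 — GM = KM - KG = 11.25 - 8.31 = 2.94 m

2.94 m


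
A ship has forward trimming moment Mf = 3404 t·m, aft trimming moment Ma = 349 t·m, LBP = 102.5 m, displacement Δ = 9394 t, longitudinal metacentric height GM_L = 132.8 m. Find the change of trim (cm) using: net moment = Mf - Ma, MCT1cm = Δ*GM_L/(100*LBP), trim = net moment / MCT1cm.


Formula: net trimming moment = Mf - Ma; MCT1cm = Δ*GM_L/(100*LBP); trim = net moment / MCT1cm
Step 1 — net trimming moment = 3404 - 349 = 3055 t·m
Step 2 — MCT1cm = 9394 * 132.8 / (100 * 102.5) = 121.7096 t·m/cm
Step 3 — trim = 3055 / 121.7096 ≈ 25.101 cm (5 s.f.)

25.101 cm


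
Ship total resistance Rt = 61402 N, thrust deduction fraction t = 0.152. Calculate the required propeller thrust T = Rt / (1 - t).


Formula: T = Rt / (1 - t)
Step 1 — (1 - t) = 1 - 0.152 = 0.848
Step 2 — T = 61402 / 0.848 ≈ 72408 N (5 s.f.)

72408 N


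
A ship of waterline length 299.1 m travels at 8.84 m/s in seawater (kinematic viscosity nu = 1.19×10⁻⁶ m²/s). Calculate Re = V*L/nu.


Formula: Re = V * L / nu
Step 1 — V * L = 8.84 * 299.1 = 2644.044 m^2/s
Step 2 — Re = 2644.044 / 1.19e-6 = 2.22e+09

2.22e+09


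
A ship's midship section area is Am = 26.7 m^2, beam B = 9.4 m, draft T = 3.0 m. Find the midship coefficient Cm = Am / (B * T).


Formula: Cm = Am / (B * T)
Step 1 — B * T = 9.4 * 3.0 = 28.2 m^2
Step 2 — Cm = 26.7 / 28.2 ≈ 0.94681 (5 s.f.)

0.94681


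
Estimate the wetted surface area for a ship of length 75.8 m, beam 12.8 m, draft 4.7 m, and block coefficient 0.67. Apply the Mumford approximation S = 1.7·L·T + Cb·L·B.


Formula: S = 1.7*L*T + V/T with V = Cb*L*B*T, i.e. S = L * (1.7*T + Cb*B)
Step 1 — 1.7*T = 1.7 * 4.7 = 7.99 m
Step 2 — Cb*B = 0.67 * 12.8 = 8.576 m
Step 3 — 1.7*T + Cb*B = 7.99 + 8.576 = 16.566 m
Step 4 — S = 75.8 * 16.566 ≈ 1255.7 m^2 (5 s.f.)

1255.7 m^2


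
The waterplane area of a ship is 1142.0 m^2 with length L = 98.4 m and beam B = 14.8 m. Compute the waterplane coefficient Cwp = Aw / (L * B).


Formula: Cwp = Aw / (L * B)
Step 1 — L * B = 98.4 * 14.8 = 1456.32 m^2
Step 2 — Cwp = 1142.0 / 1456.32 ≈ 0.78417 (5 s.f.)

0.78417


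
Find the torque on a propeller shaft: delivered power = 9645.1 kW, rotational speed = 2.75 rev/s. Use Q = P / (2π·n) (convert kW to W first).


Formula: Q = P_W / (2 * pi * n)
Step 1 — P_W = 9645.1 kW * 1000 = 9645100.0 W
Step 2 — 2 * pi * n = 2 * pi * 2.75 = 17.27876
Step 3 — Q = 9645100.0 / 17.27876 ≈ 558210 N·m (5 s.f.)

558210 N·m


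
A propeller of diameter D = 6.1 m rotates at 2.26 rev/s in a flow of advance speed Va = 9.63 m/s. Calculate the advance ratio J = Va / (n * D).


Formula: J = Va / (n * D)
Step 1 — n * D = 2.26 * 6.1 = 13.786
Step 2 — J = 9.63 / 13.786 ≈ 0.69853 (5 s.f.)

0.69853


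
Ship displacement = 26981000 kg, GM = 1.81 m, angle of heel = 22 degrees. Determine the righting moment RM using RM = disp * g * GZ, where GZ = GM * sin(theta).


Formula: GZ = GM * sin(theta); RM = disp * g * GZ
Step 1 — GZ = 1.81 * sin(22°) = 1.81 * 0.374607 = 0.678039 m
Step 2 — RM = 26981000 * 9.81 * 0.678039 ≈ 179470000 N·m (5 s.f.)

179470000 N·m


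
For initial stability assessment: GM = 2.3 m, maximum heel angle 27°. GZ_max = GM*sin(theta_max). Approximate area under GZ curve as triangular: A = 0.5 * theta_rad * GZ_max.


Formula: GZ_max = GM * sin(theta); Area = 0.5 * theta_rad * GZ_max
Step 1 — GZ_max = 2.3 * sin(27°) = 2.3 * 0.45399 = 1.044177 m
Step 2 — theta_rad = 27 * pi/180 = 0.471239 rad
Step 3 — Area = 0.5 * 0.471239 * 1.044177 ≈ 0.24603 m·rad (5 s.f.)

0.24603 m·rad


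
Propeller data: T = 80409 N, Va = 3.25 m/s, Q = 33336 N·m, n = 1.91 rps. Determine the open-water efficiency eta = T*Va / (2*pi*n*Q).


Formula: eta = T * Va / (2 * pi * n * Q)
Step 1 — numerator = T * Va = 80409 * 3.25 = 261329.25
Step 2 — 2 * pi * n = 2 * pi * 1.91 = 12.000884
Step 3 — denominator = 12.000884 * 33336 = 400061.47
Step 4 — eta = 261329.25 / 400061.47 ≈ 0.65322 (5 s.f.)

0.65322


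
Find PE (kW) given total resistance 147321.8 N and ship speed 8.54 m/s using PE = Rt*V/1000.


Formula: PE = Rt * V / 1000 (kW)
Step 1 — PE (W) = 147321.8 * 8.54 = 1258128.172 W
Step 2 — PE (kW) = 1258128.172 / 1000 ≈ 1258.1 kW (5 s.f.)

1258.1 kW


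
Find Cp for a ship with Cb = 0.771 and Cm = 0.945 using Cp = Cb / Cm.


Formula: Cp = Cb / Cm
Substituting: Cp = 0.771 / 0.945
Result: Cp ≈ 0.81587 (5 s.f.)

0.81587


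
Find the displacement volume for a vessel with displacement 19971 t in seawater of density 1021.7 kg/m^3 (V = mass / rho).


Formula: V = mass / rho
Step 1 — convert tonnes to kg: 19971 t * 1000 = 19971000 kg
Step 2 — V = 19971000 / 1021.7 ≈ 19547 m^3 (5 s.f.)

19547 m^3


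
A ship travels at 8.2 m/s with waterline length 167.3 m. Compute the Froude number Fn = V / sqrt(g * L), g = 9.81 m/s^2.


Formula: Fn = V / sqrt(g * L)
Step 1 — g * L = 9.81 * 167.3 = 1641.213
Step 2 — sqrt(g * L) = sqrt(1641.213) = 40.511887
Step 3 — Fn = 8.2 / 40.511887 ≈ 0.20241 (5 s.f.)

0.20241


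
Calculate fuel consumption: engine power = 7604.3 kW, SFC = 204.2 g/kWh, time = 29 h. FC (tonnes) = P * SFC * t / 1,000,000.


Formula: FC (tonnes) = P * SFC * t / 1,000,000
Step 1 — P * SFC * t = 7604.3 * 204.2 * 29 = 45031143.74 g
Step 2 — FC (tonnes) = 45031143.74 / 1,000,000 ≈ 45.031 tonnes (5 s.f.)

45.031 tonnes


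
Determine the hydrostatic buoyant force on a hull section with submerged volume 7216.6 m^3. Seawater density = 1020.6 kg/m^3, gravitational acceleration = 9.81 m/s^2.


Formula: Fb = rho * g * V
Substituting: Fb = 1020.6 * 9.81 * 7216.6
Intermediate: 1020.6 * 9.81 = 10012.086
Result: Fb = 10012.086 * 7216.6 ≈ 72253000 N (5 s.f.)

72253000 N


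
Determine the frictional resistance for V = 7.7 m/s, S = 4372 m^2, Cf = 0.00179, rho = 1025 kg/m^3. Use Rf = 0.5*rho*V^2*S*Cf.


Formula: Rf = 0.5 * rho * V^2 * S * Cf
Step 1 — V^2 = 7.7^2 = 59.29
Step 2 — 0.5 * rho * V^2 = 0.5 * 1025 * 59.29 = 30386.125
Step 3 — Rf = 30386.125 * 4372 * 0.00179 ≈ 237800 N (5 s.f.)

237800 N


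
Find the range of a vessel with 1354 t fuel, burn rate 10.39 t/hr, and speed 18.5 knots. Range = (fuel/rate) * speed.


Formula: endurance = fuel / rate; range = endurance * speed
Step 1 — endurance = 1354 / 10.39 = 130.3176 hours
Step 2 — range = 130.3176 * 18.5 ≈ 2410.9 nautical miles (5 s.f.)

2410.9 NM


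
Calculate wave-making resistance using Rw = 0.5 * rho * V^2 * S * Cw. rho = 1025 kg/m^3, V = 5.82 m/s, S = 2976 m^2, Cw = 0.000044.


Formula: Rw = 0.5 * rho * V^2 * S * Cw
Step 1 — V^2 = 5.82^2 = 33.8724
Step 2 — 0.5 * rho * V^2 = 0.5 * 1025 * 33.8724 = 17359.605
Step 3 — Rw = 17359.605 * 2976 * 0.000044 ≈ 2273.1 N (5 s.f.)

2273.1 N


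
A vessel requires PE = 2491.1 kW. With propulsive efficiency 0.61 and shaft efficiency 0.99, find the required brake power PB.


Formula: PB = PE / (eta_D * eta_S)
Step 1 — combined efficiency = eta_D * eta_S = 0.61 * 0.99 = 0.6039
Step 2 — PB = 2491.1 / 0.6039 ≈ 4125.0 kW (5 s.f.)

4125.0 kW


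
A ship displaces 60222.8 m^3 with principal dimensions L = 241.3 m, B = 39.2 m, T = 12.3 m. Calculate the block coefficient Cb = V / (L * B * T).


Formula: Cb = V / (L * B * T)
Step 1 — L * B * T = 241.3 * 39.2 * 12.3 = 116345.208 m^3
Step 2 — Cb = 60222.8 / 116345.208 ≈ 0.51762 (5 s.f.)

0.51762


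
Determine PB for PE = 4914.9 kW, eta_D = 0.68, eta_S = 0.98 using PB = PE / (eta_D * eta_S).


Formula: PB = PE / (eta_D * eta_S)
Step 1 — combined efficiency = eta_D * eta_S = 0.68 * 0.98 = 0.6664
Step 2 — PB = 4914.9 / 0.6664 ≈ 7375.3 kW (5 s.f.)

7375.3 kW


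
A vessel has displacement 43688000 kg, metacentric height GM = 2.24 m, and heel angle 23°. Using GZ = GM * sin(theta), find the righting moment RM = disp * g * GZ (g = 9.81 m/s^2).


Formula: GZ = GM * sin(theta); RM = disp * g * GZ
Step 1 — GZ = 2.24 * sin(23°) = 2.24 * 0.390731 = 0.875237 m
Step 2 — RM = 43688000 * 9.81 * 0.875237 ≈ 375110000 N·m (5 s.f.)

375110000 N·m


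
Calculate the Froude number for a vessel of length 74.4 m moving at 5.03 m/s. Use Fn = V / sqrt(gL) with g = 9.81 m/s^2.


Formula: Fn = V / sqrt(g * L)
Step 1 — g * L = 9.81 * 74.4 = 729.864
Step 2 — sqrt(g * L) = sqrt(729.864) = 27.015995
Step 3 — Fn = 5.03 / 27.015995 ≈ 0.18619 (5 s.f.)

0.18619


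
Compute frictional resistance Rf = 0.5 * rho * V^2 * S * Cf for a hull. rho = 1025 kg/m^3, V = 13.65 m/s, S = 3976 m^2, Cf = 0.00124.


Formula: Rf = 0.5 * rho * V^2 * S * Cf
Step 1 — V^2 = 13.65^2 = 186.3225
Step 2 — 0.5 * rho * V^2 = 0.5 * 1025 * 186.3225 = 95490.28125
Step 3 — Rf = 95490.28125 * 3976 * 0.00124 ≈ 470790 N (5 s.f.)

470790 N


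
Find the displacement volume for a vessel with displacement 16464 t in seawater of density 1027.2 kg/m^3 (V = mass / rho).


Formula: V = mass / rho
Step 1 — convert tonnes to kg: 16464 t * 1000 = 16464000 kg
Step 2 — V = 16464000 / 1027.2 ≈ 16028 m^3 (5 s.f.)

16028 m^3


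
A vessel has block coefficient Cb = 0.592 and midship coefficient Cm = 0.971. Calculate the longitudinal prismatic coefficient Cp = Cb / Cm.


Formula: Cp = Cb / Cm
Substituting: Cp = 0.592 / 0.971
Result: Cp ≈ 0.60968 (5 s.f.)

0.60968


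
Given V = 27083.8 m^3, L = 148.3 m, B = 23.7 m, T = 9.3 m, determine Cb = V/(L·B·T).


Formula: Cb = V / (L * B * T)
Step 1 — L * B * T = 148.3 * 23.7 * 9.3 = 32686.803 m^3
Step 2 — Cb = 27083.8 / 32686.803 ≈ 0.82859 (5 s.f.)

0.82859


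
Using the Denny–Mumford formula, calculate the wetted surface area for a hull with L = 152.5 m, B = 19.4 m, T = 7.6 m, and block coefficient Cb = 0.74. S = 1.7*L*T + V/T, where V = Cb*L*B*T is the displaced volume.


Formula: S = 1.7*L*T + V/T with V = Cb*L*B*T, i.e. S = L * (1.7*T + Cb*B)
Step 1 — 1.7*T = 1.7 * 7.6 = 12.92 m
Step 2 — Cb*B = 0.74 * 19.4 = 14.356 m
Step 3 — 1.7*T + Cb*B = 12.92 + 14.356 = 27.276 m
Step 4 — S = 152.5 * 27.276 ≈ 4159.6 m^2 (5 s.f.)

4159.6 m^2


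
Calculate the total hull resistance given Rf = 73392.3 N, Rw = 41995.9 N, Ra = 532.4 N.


Formula: Rt = Rf + Rw + Ra
Substituting: Rt = 73392.3 + 41995.9 + 532.4
Result: Rt = 115920.6 N

115920.6 N


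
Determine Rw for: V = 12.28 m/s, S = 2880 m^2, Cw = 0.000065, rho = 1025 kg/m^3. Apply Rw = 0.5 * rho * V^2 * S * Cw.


Formula: Rw = 0.5 * rho * V^2 * S * Cw
Step 1 — V^2 = 12.28^2 = 150.7984
Step 2 — 0.5 * rho * V^2 = 0.5 * 1025 * 150.7984 = 77284.18
Step 3 — Rw = 77284.18 * 2880 * 0.000065 ≈ 14468 N (5 s.f.)

14468 N


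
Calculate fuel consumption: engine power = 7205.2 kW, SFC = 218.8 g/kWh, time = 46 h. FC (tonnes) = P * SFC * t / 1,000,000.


Formula: FC (tonnes) = P * SFC * t / 1,000,000
Step 1 — P * SFC * t = 7205.2 * 218.8 * 46 = 72518896.96 g
Step 2 — FC (tonnes) = 72518896.96 / 1,000,000 ≈ 72.519 tonnes (5 s.f.)

72.519 tonnes


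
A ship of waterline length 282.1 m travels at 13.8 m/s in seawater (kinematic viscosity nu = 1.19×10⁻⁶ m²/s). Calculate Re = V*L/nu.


Formula: Re = V * L / nu
Step 1 — V * L = 13.8 * 282.1 = 3892.98 m^2/s
Step 2 — Re = 3892.98 / 1.19e-6 = 3.27e+09

3.27e+09


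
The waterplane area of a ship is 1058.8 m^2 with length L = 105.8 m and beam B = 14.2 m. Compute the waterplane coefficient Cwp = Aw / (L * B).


Formula: Cwp = Aw / (L * B)
Step 1 — L * B = 105.8 * 14.2 = 1502.36 m^2
Step 2 — Cwp = 1058.8 / 1502.36 ≈ 0.70476 (5 s.f.)

0.70476


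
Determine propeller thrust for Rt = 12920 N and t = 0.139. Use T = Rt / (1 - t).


Formula: T = Rt / (1 - t)
Step 1 — (1 - t) = 1 - 0.139 = 0.861
Step 2 — T = 12920 / 0.861 ≈ 15006 N (5 s.f.)

15006 N


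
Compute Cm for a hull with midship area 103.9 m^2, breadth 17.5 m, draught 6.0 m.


Formula: Cm = Am / (B * T)
Step 1 — B * T = 17.5 * 6.0 = 105.0 m^2
Step 2 — Cm = 103.9 / 105.0 ≈ 0.98952 (5 s.f.)

0.98952


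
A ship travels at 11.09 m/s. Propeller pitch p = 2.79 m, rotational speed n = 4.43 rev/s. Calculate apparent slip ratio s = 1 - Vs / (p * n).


Formula: s = 1 - Vs / (p * n)
Step 1 — p * n = 2.79 * 4.43 = 12.3597
Step 2 — Vs / (p*n) = 11.09 / 12.3597 = 0.897271 (6 d.p.)
Step 3 — s = 1 - 0.897271 = 0.102729

0.102729


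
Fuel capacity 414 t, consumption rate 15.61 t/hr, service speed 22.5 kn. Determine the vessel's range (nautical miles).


Formula: endurance = fuel / rate; range = endurance * speed
Step 1 — endurance = 414 / 15.61 = 26.5215 hours
Step 2 — range = 26.5215 * 22.5 ≈ 596.73 nautical miles (5 s.f.)

596.73 NM


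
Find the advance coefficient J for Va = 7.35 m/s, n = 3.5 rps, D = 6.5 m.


Formula: J = Va / (n * D)
Step 1 — n * D = 3.5 * 6.5 = 22.75
Step 2 — J = 7.35 / 22.75 ≈ 0.32308 (5 s.f.)

0.32308


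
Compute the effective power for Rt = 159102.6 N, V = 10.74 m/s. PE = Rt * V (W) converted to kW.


Formula: PE = Rt * V / 1000 (kW)
Step 1 — PE (W) = 159102.6 * 10.74 = 1708761.924 W
Step 2 — PE (kW) = 1708761.924 / 1000 ≈ 1708.8 kW (5 s.f.)

1708.8 kW


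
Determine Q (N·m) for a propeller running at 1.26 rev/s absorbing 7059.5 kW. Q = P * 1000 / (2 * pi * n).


Formula: Q = P_W / (2 * pi * n)
Step 1 — P_W = 7059.5 kW * 1000 = 7059500.0 W
Step 2 — 2 * pi * n = 2 * pi * 1.26 = 7.916813
Step 3 — Q = 7059500.0 / 7.916813 ≈ 891710 N·m (5 s.f.)

891710 N·m


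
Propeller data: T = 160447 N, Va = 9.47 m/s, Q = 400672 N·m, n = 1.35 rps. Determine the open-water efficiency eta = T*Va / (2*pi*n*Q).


Formula: eta = T * Va / (2 * pi * n * Q)
Step 1 — numerator = T * Va = 160447 * 9.47 = 1519433.09
Step 2 — 2 * pi * n = 2 * pi * 1.35 = 8.4823
Step 3 — denominator = 8.4823 * 400672 = 3398620.11
Step 4 — eta = 1519433.09 / 3398620.11 ≈ 0.44707 (5 s.f.)

0.44707


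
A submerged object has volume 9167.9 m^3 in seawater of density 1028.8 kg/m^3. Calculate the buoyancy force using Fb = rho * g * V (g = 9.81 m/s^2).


Formula: Fb = rho * g * V
Substituting: Fb = 1028.8 * 9.81 * 9167.9
Intermediate: 1028.8 * 9.81 = 10092.528
Result: Fb = 10092.528 * 9167.9 ≈ 92527000 N (5 s.f.)

92527000 N


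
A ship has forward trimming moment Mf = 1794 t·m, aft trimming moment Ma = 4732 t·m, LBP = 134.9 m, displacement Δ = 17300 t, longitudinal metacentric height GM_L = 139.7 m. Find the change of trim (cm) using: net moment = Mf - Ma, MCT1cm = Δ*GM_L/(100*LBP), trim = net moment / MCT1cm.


Formula: net trimming moment = Mf - Ma; MCT1cm = Δ*GM_L/(100*LBP); trim = net moment / MCT1cm
Step 1 — net trimming moment = 1794 - 4732 = -2938 t·m
Step 2 — MCT1cm = 17300 * 139.7 / (100 * 134.9) = 179.1557 t·m/cm
Step 3 — trim = -2938 / 179.1557 ≈ -16.399 cm (5 s.f.)

-16.399 cm


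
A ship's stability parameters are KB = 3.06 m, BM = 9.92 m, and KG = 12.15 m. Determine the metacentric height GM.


Formula: GM = KB + BM - KG
Step 1 — KM = KB + BM = 3.06 + 9.92 = 12.98 m
Step 2 — GM = KM - KG = 12.98 - 12.15 = 0.83 m

0.83 m


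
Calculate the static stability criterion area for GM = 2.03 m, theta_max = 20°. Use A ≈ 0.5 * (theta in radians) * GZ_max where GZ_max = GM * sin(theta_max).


Formula: GZ_max = GM * sin(theta); Area = 0.5 * theta_rad * GZ_max
Step 1 — GZ_max = 2.03 * sin(20°) = 2.03 * 0.34202 = 0.694301 m
Step 2 — theta_rad = 20 * pi/180 = 0.349066 rad
Step 3 — Area = 0.5 * 0.349066 * 0.694301 ≈ 0.12118 m·rad (5 s.f.)

0.12118 m·rad


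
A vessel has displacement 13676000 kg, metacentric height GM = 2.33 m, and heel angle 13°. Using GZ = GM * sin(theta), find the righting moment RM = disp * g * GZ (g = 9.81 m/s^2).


Formula: GZ = GM * sin(theta); RM = disp * g * GZ
Step 1 — GZ = 2.33 * sin(13°) = 2.33 * 0.224951 = 0.524136 m
Step 2 — RM = 13676000 * 9.81 * 0.524136 ≈ 70319000 N·m (5 s.f.)

70319000 N·m


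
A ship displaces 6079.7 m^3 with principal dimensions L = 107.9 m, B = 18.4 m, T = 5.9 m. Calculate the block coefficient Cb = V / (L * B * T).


Formula: Cb = V / (L * B * T)
Step 1 — L * B * T = 107.9 * 18.4 * 5.9 = 11713.624 m^3
Step 2 — Cb = 6079.7 / 11713.624 ≈ 0.51903 (5 s.f.)

0.51903


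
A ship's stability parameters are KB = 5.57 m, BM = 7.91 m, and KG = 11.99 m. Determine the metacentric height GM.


Formula: GM = KB + BM - KG
Step 1 — KM = KB + BM = 5.57 + 7.91 = 13.48 m
Step 2 — GM = KM - KG = 13.48 - 11.99 = 1.49 m

1.49 m


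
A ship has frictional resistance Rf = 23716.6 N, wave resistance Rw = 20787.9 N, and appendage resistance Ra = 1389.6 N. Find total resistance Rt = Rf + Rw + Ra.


Formula: Rt = Rf + Rw + Ra
Substituting: Rt = 23716.6 + 20787.9 + 1389.6
Result: Rt = 45894.1 N

45894.1 N


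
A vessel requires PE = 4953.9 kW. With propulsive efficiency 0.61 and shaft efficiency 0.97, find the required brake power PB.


Formula: PB = PE / (eta_D * eta_S)
Step 1 — combined efficiency = eta_D * eta_S = 0.61 * 0.97 = 0.5917
Step 2 — PB = 4953.9 / 0.5917 ≈ 8372.3 kW (5 s.f.)

8372.3 kW


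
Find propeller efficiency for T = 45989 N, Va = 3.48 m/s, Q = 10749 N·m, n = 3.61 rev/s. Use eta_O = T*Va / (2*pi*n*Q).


Formula: eta = T * Va / (2 * pi * n * Q)
Step 1 — numerator = T * Va = 45989 * 3.48 = 160041.72
Step 2 — 2 * pi * n = 2 * pi * 3.61 = 22.682299
Step 3 — denominator = 22.682299 * 10749 = 243812.03
Step 4 — eta = 160041.72 / 243812.03 ≈ 0.65641 (5 s.f.)

0.65641


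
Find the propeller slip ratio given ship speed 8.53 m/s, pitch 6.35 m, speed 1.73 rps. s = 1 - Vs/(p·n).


Formula: s = 1 - Vs / (p * n)
Step 1 — p * n = 6.35 * 1.73 = 10.9855
Step 2 — Vs / (p*n) = 8.53 / 10.9855 = 0.776478 (6 d.p.)
Step 3 — s = 1 - 0.776478 = 0.223522

0.223522


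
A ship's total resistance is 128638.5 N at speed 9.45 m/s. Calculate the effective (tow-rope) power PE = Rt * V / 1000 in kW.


Formula: PE = Rt * V / 1000 (kW)
Step 1 — PE (W) = 128638.5 * 9.45 = 1215633.825 W
Step 2 — PE (kW) = 1215633.825 / 1000 ≈ 1215.6 kW (5 s.f.)

1215.6 kW


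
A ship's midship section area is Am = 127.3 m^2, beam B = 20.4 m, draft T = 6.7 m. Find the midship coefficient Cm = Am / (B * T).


Formula: Cm = Am / (B * T)
Step 1 — B * T = 20.4 * 6.7 = 136.68 m^2
Step 2 — Cm = 127.3 / 136.68 ≈ 0.93137 (5 s.f.)

0.93137


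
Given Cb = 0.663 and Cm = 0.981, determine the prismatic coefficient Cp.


Formula: Cp = Cb / Cm
Substituting: Cp = 0.663 / 0.981
Result: Cp ≈ 0.67584 (5 s.f.)

0.67584


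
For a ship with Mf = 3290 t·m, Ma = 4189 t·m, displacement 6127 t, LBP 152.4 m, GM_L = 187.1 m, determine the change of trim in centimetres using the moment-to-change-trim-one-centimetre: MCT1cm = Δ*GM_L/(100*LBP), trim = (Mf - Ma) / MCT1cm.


Formula: net trimming moment = Mf - Ma; MCT1cm = Δ*GM_L/(100*LBP); trim = net moment / MCT1cm
Step 1 — net trimming moment = 3290 - 4189 = -899 t·m
Step 2 — MCT1cm = 6127 * 187.1 / (100 * 152.4) = 75.2206 t·m/cm
Step 3 — trim = -899 / 75.2206 ≈ -11.952 cm (5 s.f.)

-11.952 cm


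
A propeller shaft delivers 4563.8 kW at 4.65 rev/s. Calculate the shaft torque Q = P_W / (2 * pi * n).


Formula: Q = P_W / (2 * pi * n)
Step 1 — P_W = 4563.8 kW * 1000 = 4563800.0 W
Step 2 — 2 * pi * n = 2 * pi * 4.65 = 29.216812
Step 3 — Q = 4563800.0 / 29.216812 ≈ 156200 N·m (5 s.f.)

156200 N·m


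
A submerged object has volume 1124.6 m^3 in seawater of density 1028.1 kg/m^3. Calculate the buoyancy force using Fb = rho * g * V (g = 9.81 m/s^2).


Formula: Fb = rho * g * V
Substituting: Fb = 1028.1 * 9.81 * 1124.6
Intermediate: 1028.1 * 9.81 = 10085.661
Result: Fb = 10085.661 * 1124.6 ≈ 11342000 N (5 s.f.)

11342000 N


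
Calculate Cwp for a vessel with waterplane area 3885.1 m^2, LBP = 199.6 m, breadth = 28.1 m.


Formula: Cwp = Aw / (L * B)
Step 1 — L * B = 199.6 * 28.1 = 5608.76 m^2
Step 2 — Cwp = 3885.1 / 5608.76 ≈ 0.69268 (5 s.f.)

0.69268


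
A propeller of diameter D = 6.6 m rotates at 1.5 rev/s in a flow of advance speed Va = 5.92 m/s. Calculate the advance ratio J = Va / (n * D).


Formula: J = Va / (n * D)
Step 1 — n * D = 1.5 * 6.6 = 9.9
Step 2 — J = 5.92 / 9.9 ≈ 0.59798 (5 s.f.)

0.59798


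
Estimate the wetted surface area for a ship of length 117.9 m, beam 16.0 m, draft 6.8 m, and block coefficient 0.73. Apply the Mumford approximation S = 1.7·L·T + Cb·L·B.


Formula: S = 1.7*L*T + V/T with V = Cb*L*B*T, i.e. S = L * (1.7*T + Cb*B)
Step 1 — 1.7*T = 1.7 * 6.8 = 11.56 m
Step 2 — Cb*B = 0.73 * 16.0 = 11.68 m
Step 3 — 1.7*T + Cb*B = 11.56 + 11.68 = 23.24 m
Step 4 — S = 117.9 * 23.24 ≈ 2740.0 m^2 (5 s.f.)

2740.0 m^2


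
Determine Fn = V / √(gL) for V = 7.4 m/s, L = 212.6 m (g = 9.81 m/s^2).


Formula: Fn = V / sqrt(g * L)
Step 1 — g * L = 9.81 * 212.6 = 2085.606
Step 2 — sqrt(g * L) = sqrt(2085.606) = 45.668435
Step 3 — Fn = 7.4 / 45.668435 ≈ 0.16204 (5 s.f.)

0.16204


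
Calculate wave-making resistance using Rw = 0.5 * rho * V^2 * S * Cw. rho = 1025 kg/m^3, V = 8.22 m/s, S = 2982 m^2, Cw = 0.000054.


Formula: Rw = 0.5 * rho * V^2 * S * Cw
Step 1 — V^2 = 8.22^2 = 67.5684
Step 2 — 0.5 * rho * V^2 = 0.5 * 1025 * 67.5684 = 34628.805
Step 3 — Rw = 34628.805 * 2982 * 0.000054 ≈ 5576.2 N (5 s.f.)

5576.2 N


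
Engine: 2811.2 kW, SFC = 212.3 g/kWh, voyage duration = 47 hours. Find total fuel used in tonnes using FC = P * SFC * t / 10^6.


Formula: FC (tonnes) = P * SFC * t / 1,000,000
Step 1 — P * SFC * t = 2811.2 * 212.3 * 47 = 28050434.72 g
Step 2 — FC (tonnes) = 28050434.72 / 1,000,000 ≈ 28.050 tonnes (5 s.f.)

28.050 tonnes


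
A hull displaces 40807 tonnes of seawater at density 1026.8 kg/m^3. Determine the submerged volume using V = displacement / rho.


Formula: V = mass / rho
Step 1 — convert tonnes to kg: 40807 t * 1000 = 40807000 kg
Step 2 — V = 40807000 / 1026.8 ≈ 39742 m^3 (5 s.f.)

39742 m^3


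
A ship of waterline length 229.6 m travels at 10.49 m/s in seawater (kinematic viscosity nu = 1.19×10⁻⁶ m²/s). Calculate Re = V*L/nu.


Formula: Re = V * L / nu
Step 1 — V * L = 10.49 * 229.6 = 2408.504 m^2/s
Step 2 — Re = 2408.504 / 1.19e-6 = 2.02e+09

2.02e+09


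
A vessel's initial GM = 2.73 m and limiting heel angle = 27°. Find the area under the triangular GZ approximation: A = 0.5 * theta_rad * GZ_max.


Formula: GZ_max = GM * sin(theta); Area = 0.5 * theta_rad * GZ_max
Step 1 — GZ_max = 2.73 * sin(27°) = 2.73 * 0.45399 = 1.239393 m
Step 2 — theta_rad = 27 * pi/180 = 0.471239 rad
Step 3 — Area = 0.5 * 0.471239 * 1.239393 ≈ 0.29203 m·rad (5 s.f.)

0.29203 m·rad


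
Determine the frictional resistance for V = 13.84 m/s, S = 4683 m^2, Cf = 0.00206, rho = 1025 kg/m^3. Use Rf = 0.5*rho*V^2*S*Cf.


Formula: Rf = 0.5 * rho * V^2 * S * Cf
Step 1 — V^2 = 13.84^2 = 191.5456
Step 2 — 0.5 * rho * V^2 = 0.5 * 1025 * 191.5456 = 98167.12
Step 3 — Rf = 98167.12 * 4683 * 0.00206 ≈ 947020 N (5 s.f.)

947020 N


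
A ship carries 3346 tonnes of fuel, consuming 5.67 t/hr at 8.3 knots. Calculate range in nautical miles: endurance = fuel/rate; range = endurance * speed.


Formula: endurance = fuel / rate; range = endurance * speed
Step 1 — endurance = 3346 / 5.67 = 590.1235 hours
Step 2 — range = 590.1235 * 8.3 ≈ 4898.0 nautical miles (5 s.f.)

4898.0 NM


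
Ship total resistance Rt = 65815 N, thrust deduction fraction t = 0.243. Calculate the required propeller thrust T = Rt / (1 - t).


Formula: T = Rt / (1 - t)
Step 1 — (1 - t) = 1 - 0.243 = 0.757
Step 2 — T = 65815 / 0.757 ≈ 86942 N (5 s.f.)

86942 N


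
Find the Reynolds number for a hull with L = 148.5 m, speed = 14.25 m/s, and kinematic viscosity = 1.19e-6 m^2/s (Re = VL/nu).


Formula: Re = V * L / nu
Step 1 — V * L = 14.25 * 148.5 = 2116.125 m^2/s
Step 2 — Re = 2116.125 / 1.19e-6 = 1.78e+09

1.78e+09
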